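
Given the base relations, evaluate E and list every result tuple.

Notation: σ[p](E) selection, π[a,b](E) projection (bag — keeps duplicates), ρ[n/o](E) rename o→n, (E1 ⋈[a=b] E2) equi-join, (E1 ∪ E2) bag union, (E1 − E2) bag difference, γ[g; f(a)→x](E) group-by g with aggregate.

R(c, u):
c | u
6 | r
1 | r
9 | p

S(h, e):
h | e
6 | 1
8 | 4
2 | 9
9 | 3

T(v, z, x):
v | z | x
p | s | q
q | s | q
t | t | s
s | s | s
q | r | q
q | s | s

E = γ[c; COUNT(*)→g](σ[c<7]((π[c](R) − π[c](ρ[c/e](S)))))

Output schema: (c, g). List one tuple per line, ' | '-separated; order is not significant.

Subexpression sizes:
  R → 3
  π[c](R) → 3
  S → 4
  ρ[c/e](S) → 4
  π[c](ρ[c/e](S)) → 4
  (π[c](R) − π[c](ρ[c/e](S))) → 1
  σ[c<7]((π[c](R) − π[c](ρ[c/e](S)))) → 1
  γ[c; COUNT(*)→g](σ[c<7]((π[c](R) − π[c](ρ[c/e](S))))) → 1

== RESULT ==
c | g
6 | 1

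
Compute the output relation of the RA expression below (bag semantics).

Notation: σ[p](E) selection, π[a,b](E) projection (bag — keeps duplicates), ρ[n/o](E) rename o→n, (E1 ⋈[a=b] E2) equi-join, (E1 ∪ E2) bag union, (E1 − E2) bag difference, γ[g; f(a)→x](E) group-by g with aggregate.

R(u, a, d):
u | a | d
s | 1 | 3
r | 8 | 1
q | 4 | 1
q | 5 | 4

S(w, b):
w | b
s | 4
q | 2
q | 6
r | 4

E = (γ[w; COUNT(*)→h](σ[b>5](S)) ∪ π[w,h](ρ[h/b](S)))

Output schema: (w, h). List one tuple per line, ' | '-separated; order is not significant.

Per-node cardinality:
  S → 4
  σ[b>5](S) → 1
  γ[w; COUNT(*)→h](σ[b>5](S)) → 1
  S → 4
  ρ[h/b](S) → 4
  π[w,h](ρ[h/b](S)) → 4
  (γ[w; COUNT(*)→h](σ[b>5](S)) ∪ π[w,h](ρ[h/b](S))) → 5

== RESULT ==
w | h
q | 1
q | 2
q | 6
r | 4
s | 4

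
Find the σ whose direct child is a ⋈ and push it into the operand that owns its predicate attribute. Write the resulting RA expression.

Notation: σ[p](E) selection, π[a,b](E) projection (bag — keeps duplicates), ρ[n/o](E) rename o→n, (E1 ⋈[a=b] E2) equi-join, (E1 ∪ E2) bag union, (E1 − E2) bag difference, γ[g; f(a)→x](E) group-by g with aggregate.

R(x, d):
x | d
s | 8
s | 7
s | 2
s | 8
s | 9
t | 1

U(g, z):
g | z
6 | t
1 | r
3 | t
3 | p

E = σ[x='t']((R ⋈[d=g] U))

σ filters on x, owned by the left side.
E' = (σ[x='t'](R) ⋈[d=g] U)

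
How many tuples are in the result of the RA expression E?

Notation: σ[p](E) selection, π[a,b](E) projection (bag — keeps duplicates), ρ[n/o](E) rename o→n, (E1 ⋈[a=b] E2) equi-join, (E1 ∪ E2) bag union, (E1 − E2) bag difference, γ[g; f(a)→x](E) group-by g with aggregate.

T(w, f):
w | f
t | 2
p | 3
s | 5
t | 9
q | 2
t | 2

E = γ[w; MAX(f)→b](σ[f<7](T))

Per-node cardinality:
  T → 6
  σ[f<7](T) → 5
  γ[w; MAX(f)→b](σ[f<7](T)) → 4

|E| = 4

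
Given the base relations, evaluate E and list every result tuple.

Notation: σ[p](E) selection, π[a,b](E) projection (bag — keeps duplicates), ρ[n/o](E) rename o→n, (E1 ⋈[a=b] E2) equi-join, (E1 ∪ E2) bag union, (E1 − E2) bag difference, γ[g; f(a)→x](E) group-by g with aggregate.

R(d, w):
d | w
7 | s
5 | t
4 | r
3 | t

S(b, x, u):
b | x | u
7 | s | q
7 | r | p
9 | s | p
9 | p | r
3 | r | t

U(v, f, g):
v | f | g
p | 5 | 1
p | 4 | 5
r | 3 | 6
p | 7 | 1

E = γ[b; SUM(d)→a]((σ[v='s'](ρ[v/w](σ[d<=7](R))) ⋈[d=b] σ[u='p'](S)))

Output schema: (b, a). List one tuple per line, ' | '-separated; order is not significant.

Stepwise |·|:
  R → 4
  σ[d<=7](R) → 4
  ρ[v/w](σ[d<=7](R)) → 4
  σ[v='s'](ρ[v/w](σ[d<=7](R))) → 1
  S → 5
  σ[u='p'](S) → 2
  (σ[v='s'](ρ[v/w](σ[d<=7](R))) ⋈[d=b] σ[u='p'](S)) → 1
  γ[b; SUM(d)→a]((σ[v='s'](ρ[v/w](σ[d<=7](R))) ⋈[d=b] σ[u='p'](S))) → 1

== RESULT ==
b | a
7 | 7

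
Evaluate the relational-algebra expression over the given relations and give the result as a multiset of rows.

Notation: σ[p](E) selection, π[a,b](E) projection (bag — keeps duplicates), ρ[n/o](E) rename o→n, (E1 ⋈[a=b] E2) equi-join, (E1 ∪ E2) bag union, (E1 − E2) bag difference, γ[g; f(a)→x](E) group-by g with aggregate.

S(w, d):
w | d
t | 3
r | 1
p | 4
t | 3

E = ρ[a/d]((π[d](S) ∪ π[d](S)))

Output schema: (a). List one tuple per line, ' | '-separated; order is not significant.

Stepwise |·|:
  S → 4
  π[d](S) → 4
  S → 4
  π[d](S) → 4
  (π[d](S) ∪ π[d](S)) → 8
  ρ[a/d]((π[d](S) ∪ π[d](S))) → 8

== RESULT ==
a
1
1
3
3
3
3
4
4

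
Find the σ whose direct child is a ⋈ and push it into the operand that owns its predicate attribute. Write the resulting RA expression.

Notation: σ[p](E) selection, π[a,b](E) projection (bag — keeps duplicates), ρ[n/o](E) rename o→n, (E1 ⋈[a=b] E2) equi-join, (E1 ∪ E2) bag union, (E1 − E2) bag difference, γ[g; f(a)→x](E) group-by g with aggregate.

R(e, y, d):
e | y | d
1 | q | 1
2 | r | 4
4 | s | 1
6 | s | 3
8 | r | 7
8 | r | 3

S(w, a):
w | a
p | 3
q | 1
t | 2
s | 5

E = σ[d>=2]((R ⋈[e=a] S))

σ filters on d, owned by the left side.
E' = (σ[d>=2](R) ⋈[e=a] S)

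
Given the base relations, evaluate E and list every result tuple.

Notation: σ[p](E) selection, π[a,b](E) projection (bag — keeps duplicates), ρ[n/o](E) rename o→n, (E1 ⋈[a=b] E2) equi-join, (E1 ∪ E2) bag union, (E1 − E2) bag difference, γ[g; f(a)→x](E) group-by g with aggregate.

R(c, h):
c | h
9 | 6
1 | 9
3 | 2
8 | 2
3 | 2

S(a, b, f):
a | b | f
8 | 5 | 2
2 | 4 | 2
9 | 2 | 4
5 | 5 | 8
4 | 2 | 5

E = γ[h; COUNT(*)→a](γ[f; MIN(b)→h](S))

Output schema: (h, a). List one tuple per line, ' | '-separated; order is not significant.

Per-node cardinality:
  S → 5
  γ[f; MIN(b)→h](S) → 4
  γ[h; COUNT(*)→a](γ[f; MIN(b)→h](S)) → 3

== RESULT ==
h | a
2 | 2
4 | 1
5 | 1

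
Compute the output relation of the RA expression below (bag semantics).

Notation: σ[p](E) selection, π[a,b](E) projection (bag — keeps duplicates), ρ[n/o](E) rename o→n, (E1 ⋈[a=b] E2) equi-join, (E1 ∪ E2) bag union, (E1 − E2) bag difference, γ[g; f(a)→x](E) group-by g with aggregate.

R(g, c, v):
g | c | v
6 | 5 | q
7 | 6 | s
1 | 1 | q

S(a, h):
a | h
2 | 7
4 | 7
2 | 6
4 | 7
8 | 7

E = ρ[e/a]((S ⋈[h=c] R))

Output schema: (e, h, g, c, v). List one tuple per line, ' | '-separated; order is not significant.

Per-node cardinality:
  S → 5
  R → 3
  (S ⋈[h=c] R) → 1
  ρ[e/a]((S ⋈[h=c] R)) → 1

== RESULT ==
e | h | g | c | v
2 | 6 | 7 | 6 | s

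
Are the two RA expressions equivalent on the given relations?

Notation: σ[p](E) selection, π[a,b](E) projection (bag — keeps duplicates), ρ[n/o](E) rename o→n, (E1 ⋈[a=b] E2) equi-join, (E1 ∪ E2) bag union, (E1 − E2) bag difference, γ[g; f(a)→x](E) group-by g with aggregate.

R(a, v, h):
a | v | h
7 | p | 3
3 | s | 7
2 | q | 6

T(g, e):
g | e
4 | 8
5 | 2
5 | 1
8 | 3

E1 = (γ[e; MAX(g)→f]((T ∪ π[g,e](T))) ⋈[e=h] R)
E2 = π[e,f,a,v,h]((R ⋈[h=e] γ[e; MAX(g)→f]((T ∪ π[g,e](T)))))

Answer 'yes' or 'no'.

E1 stepwise |·|:
  T → 4
  T → 4
  π[g,e](T) → 4
  (T ∪ π[g,e](T)) → 8
  γ[e; MAX(g)→f]((T ∪ π[g,e](T))) → 4
  R → 3
  (γ[e; MAX(g)→f]((T ∪ π[g,e](T))) ⋈[e=h] R) → 1
E2 stepwise |·|:
  R → 3
  T → 4
  T → 4
  π[g,e](T) → 4
  (T ∪ π[g,e](T)) → 8
  γ[e; MAX(g)→f]((T ∪ π[g,e](T))) → 4
  (R ⋈[h=e] γ[e; MAX(g)→f]((T ∪ π[g,e](T)))) → 1
  π[e,f,a,v,h]((R ⋈[h=e] γ[e; MAX(g)→f]((T ∪ π[g,e](T))))) → 1

E1 and E2 produce the same multiset:
e | f | a | v | h
3 | 8 | 7 | p | 3

yes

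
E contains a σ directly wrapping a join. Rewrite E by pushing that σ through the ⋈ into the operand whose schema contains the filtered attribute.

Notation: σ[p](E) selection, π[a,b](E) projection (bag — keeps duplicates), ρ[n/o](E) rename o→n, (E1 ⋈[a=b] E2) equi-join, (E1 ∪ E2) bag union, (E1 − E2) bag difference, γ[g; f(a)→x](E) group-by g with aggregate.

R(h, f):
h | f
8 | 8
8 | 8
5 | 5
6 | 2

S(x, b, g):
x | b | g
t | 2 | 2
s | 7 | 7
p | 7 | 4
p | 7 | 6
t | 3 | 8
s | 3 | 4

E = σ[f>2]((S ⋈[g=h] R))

σ filters on f, owned by the right side.
E' = (S ⋈[g=h] σ[f>2](R))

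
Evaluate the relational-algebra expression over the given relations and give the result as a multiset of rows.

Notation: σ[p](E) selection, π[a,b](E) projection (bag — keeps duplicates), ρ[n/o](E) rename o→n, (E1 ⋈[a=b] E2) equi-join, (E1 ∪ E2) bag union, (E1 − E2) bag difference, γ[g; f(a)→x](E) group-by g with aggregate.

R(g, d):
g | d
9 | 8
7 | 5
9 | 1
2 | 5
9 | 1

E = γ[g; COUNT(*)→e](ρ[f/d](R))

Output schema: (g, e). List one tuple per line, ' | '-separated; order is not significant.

Per-node cardinality:
  R → 5
  ρ[f/d](R) → 5
  γ[g; COUNT(*)→e](ρ[f/d](R)) → 3

== RESULT ==
g | e
2 | 1
7 | 1
9 | 3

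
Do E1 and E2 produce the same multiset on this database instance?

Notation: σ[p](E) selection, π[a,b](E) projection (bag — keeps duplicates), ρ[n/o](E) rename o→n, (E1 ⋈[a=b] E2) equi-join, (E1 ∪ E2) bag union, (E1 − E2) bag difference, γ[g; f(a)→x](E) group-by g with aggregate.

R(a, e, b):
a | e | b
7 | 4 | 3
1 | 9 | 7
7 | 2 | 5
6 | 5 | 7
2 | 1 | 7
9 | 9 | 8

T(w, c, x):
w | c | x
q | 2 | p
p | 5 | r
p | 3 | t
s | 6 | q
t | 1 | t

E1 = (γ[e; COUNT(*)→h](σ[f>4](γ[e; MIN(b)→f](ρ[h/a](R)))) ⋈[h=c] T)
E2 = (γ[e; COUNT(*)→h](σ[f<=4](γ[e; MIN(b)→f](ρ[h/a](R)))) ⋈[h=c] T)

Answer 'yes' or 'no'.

E1 stepwise |·|:
  R → 6
  ρ[h/a](R) → 6
  γ[e; MIN(b)→f](ρ[h/a](R)) → 5
  σ[f>4](γ[e; MIN(b)→f](ρ[h/a](R))) → 4
  γ[e; COUNT(*)→h](σ[f>4](γ[e; MIN(b)→f](ρ[h/a](R)))) → 4
  T → 5
  (γ[e; COUNT(*)→h](σ[f>4](γ[e; MIN(b)→f](ρ[h/a](R)))) ⋈[h=c] T) → 4
E2 stepwise |·|:
  R → 6
  ρ[h/a](R) → 6
  γ[e; MIN(b)→f](ρ[h/a](R)) → 5
  σ[f<=4](γ[e; MIN(b)→f](ρ[h/a](R))) → 1
  γ[e; COUNT(*)→h](σ[f<=4](γ[e; MIN(b)→f](ρ[h/a](R)))) → 1
  T → 5
  (γ[e; COUNT(*)→h](σ[f<=4](γ[e; MIN(b)→f](ρ[h/a](R)))) ⋈[h=c] T) → 1

E1 result:
e | h | w | c | x
1 | 1 | t | 1 | t
2 | 1 | t | 1 | t
5 | 1 | t | 1 | t
9 | 1 | t | 1 | t
E2 result:
e | h | w | c | x
4 | 1 | t | 1 | t
Witness: (1, 1, 't', 1, 't') appears 1× in E1 but 0× in E2.

no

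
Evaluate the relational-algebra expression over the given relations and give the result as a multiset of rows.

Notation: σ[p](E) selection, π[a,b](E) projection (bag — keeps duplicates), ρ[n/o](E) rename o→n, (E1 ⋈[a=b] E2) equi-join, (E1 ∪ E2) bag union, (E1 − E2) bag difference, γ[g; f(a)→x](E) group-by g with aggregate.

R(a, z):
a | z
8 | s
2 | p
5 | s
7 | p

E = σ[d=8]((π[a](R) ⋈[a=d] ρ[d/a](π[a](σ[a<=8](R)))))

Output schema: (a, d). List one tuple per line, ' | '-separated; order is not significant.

Subexpression sizes:
  R → 4
  π[a](R) → 4
  R → 4
  σ[a<=8](R) → 4
  π[a](σ[a<=8](R)) → 4
  ρ[d/a](π[a](σ[a<=8](R))) → 4
  (π[a](R) ⋈[a=d] ρ[d/a](π[a](σ[a<=8](R)))) → 4
  σ[d=8]((π[a](R) ⋈[a=d] ρ[d/a](π[a](σ[a<=8](R))))) → 1

== RESULT ==
a | d
8 | 8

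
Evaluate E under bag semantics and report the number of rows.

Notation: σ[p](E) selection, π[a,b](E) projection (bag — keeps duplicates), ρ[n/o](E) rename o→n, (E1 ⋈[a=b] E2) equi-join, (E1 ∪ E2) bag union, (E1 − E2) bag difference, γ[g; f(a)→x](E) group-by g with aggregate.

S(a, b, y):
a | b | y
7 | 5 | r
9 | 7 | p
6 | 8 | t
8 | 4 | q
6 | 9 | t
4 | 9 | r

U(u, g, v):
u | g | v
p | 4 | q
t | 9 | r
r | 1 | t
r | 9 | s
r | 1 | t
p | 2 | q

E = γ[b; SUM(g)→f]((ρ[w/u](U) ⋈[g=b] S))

Row counts bottom-up:
  U → 6
  ρ[w/u](U) → 6
  S → 6
  (ρ[w/u](U) ⋈[g=b] S) → 5
  γ[b; SUM(g)→f]((ρ[w/u](U) ⋈[g=b] S)) → 2

|E| = 2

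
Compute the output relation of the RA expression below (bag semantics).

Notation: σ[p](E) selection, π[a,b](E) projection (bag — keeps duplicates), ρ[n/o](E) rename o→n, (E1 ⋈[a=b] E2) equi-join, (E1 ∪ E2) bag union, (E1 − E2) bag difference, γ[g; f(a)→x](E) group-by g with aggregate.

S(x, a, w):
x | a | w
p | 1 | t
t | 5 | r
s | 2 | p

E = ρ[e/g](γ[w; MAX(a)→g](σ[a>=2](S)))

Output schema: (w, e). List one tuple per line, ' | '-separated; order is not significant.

Row counts bottom-up:
  S → 3
  σ[a>=2](S) → 2
  γ[w; MAX(a)→g](σ[a>=2](S)) → 2
  ρ[e/g](γ[w; MAX(a)→g](σ[a>=2](S))) → 2

== RESULT ==
w | e
p | 2
r | 5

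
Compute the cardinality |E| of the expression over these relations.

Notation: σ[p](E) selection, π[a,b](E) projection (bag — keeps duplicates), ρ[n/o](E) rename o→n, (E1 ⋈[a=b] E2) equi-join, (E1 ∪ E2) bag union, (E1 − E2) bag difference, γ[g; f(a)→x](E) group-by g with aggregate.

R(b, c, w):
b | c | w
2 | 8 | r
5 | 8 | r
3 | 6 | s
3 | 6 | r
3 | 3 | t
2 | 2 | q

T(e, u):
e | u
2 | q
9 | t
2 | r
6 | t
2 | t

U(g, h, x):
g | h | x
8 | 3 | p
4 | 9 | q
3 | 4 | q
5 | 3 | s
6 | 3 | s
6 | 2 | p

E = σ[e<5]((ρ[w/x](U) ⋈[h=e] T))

Row counts bottom-up:
  U → 6
  ρ[w/x](U) → 6
  T → 5
  (ρ[w/x](U) ⋈[h=e] T) → 4
  σ[e<5]((ρ[w/x](U) ⋈[h=e] T)) → 3

|E| = 3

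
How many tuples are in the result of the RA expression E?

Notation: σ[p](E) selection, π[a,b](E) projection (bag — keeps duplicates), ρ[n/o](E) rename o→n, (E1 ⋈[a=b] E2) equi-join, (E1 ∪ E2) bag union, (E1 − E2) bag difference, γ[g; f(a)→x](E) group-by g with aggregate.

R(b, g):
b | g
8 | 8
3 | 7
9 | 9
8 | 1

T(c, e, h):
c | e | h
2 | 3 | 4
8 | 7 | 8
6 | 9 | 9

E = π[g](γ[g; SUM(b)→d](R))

Row counts bottom-up:
  R → 4
  γ[g; SUM(b)→d](R) → 4
  π[g](γ[g; SUM(b)→d](R)) → 4

|E| = 4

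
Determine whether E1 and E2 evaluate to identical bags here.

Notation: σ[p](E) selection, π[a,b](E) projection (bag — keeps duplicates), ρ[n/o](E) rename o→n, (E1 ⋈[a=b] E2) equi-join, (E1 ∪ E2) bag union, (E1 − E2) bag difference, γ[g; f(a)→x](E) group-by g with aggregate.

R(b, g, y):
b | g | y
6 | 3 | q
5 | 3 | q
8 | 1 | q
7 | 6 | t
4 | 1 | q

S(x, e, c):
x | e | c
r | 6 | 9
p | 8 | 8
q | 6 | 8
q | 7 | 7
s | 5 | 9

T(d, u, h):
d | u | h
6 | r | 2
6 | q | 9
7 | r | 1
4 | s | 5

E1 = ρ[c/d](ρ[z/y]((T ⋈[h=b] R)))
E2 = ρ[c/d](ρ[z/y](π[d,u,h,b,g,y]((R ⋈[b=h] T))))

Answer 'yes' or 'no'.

E1 per-node cardinality:
  T → 4
  R → 5
  (T ⋈[h=b] R) → 1
  ρ[z/y]((T ⋈[h=b] R)) → 1
  ρ[c/d](ρ[z/y]((T ⋈[h=b] R))) → 1
E2 per-node cardinality:
  R → 5
  T → 4
  (R ⋈[b=h] T) → 1
  π[d,u,h,b,g,y]((R ⋈[b=h] T)) → 1
  ρ[z/y](π[d,u,h,b,g,y]((R ⋈[b=h] T))) → 1
  ρ[c/d](ρ[z/y](π[d,u,h,b,g,y]((R ⋈[b=h] T)))) → 1

E1 and E2 produce the same multiset:
c | u | h | b | g | z
4 | s | 5 | 5 | 3 | q

yes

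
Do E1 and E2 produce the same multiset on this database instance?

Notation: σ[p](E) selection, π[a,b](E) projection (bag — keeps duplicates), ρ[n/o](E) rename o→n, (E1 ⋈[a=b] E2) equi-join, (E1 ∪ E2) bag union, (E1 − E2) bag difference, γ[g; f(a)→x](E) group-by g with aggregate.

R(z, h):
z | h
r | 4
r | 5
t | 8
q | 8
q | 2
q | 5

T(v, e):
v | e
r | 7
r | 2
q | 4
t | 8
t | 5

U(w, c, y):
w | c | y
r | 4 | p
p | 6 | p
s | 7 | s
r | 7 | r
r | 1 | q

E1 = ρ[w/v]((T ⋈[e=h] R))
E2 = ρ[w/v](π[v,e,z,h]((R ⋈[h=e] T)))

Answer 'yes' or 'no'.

E1 subexpression sizes:
  T → 5
  R → 6
  (T ⋈[e=h] R) → 6
  ρ[w/v]((T ⋈[e=h] R)) → 6
E2 subexpression sizes:
  R → 6
  T → 5
  (R ⋈[h=e] T) → 6
  π[v,e,z,h]((R ⋈[h=e] T)) → 6
  ρ[w/v](π[v,e,z,h]((R ⋈[h=e] T))) → 6

E1 and E2 produce the same multiset:
w | e | z | h
q | 4 | r | 4
r | 2 | q | 2
t | 5 | q | 5
t | 5 | r | 5
t | 8 | q | 8
t | 8 | t | 8

yes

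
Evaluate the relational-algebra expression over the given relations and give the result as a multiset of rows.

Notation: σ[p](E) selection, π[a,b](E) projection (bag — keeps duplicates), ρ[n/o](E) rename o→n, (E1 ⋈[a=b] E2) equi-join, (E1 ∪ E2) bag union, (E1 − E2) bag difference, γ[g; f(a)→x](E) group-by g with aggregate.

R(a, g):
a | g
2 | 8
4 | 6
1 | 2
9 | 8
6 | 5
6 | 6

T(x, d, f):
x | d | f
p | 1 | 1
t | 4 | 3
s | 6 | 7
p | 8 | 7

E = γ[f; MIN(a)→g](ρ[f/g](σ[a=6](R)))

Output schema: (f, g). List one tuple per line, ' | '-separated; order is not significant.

Row counts bottom-up:
  R → 6
  σ[a=6](R) → 2
  ρ[f/g](σ[a=6](R)) → 2
  γ[f; MIN(a)→g](ρ[f/g](σ[a=6](R))) → 2

== RESULT ==
f | g
5 | 6
6 | 6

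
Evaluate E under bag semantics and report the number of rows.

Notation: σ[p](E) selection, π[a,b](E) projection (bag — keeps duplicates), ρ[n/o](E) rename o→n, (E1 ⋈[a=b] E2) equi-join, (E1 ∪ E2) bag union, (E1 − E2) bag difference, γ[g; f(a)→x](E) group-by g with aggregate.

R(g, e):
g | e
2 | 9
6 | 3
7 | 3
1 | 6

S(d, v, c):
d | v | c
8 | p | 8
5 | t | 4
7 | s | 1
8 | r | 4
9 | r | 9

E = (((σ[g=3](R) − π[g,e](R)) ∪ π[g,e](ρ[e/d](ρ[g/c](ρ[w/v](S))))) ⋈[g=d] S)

Stepwise |·|:
  R → 4
  σ[g=3](R) → 0
  R → 4
  π[g,e](R) → 4
  (σ[g=3](R) − π[g,e](R)) → 0
  S → 5
  ρ[w/v](S) → 5
  ρ[g/c](ρ[w/v](S)) → 5
  ρ[e/d](ρ[g/c](ρ[w/v](S))) → 5
  π[g,e](ρ[e/d](ρ[g/c](ρ[w/v](S)))) → 5
  ((σ[g=3](R) − π[g,e](R)) ∪ π[g,e](ρ[e/d](ρ[g/c](ρ[w/v](S))))) → 5
  S → 5
  (((σ[g=3](R) − π[g,e](R)) ∪ π[g,e](ρ[e/d](ρ[g/c](ρ[w/v](S))))) ⋈[g=d] S) → 3

|E| = 3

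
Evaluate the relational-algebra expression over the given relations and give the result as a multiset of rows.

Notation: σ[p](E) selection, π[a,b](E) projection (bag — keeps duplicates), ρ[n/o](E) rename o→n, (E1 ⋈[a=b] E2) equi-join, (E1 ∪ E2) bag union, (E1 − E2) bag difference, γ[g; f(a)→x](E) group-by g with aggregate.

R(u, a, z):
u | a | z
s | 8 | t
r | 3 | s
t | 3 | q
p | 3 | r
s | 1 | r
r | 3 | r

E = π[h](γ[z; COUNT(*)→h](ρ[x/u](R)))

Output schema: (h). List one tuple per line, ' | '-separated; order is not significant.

Row counts bottom-up:
  R → 6
  ρ[x/u](R) → 6
  γ[z; COUNT(*)→h](ρ[x/u](R)) → 4
  π[h](γ[z; COUNT(*)→h](ρ[x/u](R))) → 4

== RESULT ==
h
1
1
1
3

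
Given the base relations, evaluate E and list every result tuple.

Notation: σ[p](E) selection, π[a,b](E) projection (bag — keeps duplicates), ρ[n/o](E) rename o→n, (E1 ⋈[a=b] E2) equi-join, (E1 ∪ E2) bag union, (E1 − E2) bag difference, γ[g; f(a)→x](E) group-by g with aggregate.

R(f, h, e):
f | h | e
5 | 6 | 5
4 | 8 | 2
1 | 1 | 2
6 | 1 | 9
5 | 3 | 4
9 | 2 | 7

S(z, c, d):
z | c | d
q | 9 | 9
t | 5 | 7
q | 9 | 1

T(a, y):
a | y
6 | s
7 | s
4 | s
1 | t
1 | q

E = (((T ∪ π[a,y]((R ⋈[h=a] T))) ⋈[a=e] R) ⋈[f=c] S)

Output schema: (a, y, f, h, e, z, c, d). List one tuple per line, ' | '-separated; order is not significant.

Subexpression sizes:
  T → 5
  R → 6
  T → 5
  (R ⋈[h=a] T) → 5
  π[a,y]((R ⋈[h=a] T)) → 5
  (T ∪ π[a,y]((R ⋈[h=a] T))) → 10
  R → 6
  ((T ∪ π[a,y]((R ⋈[h=a] T))) ⋈[a=e] R) → 2
  S → 3
  (((T ∪ π[a,y]((R ⋈[h=a] T))) ⋈[a=e] R) ⋈[f=c] S) → 3

== RESULT ==
a | y | f | h | e | z | c | d
4 | s | 5 | 3 | 4 | t | 5 | 7
7 | s | 9 | 2 | 7 | q | 9 | 1
7 | s | 9 | 2 | 7 | q | 9 | 9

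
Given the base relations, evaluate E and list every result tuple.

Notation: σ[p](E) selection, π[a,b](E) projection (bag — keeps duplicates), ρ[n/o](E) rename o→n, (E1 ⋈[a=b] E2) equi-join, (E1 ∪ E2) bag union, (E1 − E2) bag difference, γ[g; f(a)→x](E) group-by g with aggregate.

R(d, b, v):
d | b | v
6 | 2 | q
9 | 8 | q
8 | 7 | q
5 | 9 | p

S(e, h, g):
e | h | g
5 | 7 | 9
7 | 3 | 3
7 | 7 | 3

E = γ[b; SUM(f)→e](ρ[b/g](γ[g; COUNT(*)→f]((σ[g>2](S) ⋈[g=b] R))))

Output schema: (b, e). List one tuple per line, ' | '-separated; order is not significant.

Subexpression sizes:
  S → 3
  σ[g>2](S) → 3
  R → 4
  (σ[g>2](S) ⋈[g=b] R) → 1
  γ[g; COUNT(*)→f]((σ[g>2](S) ⋈[g=b] R)) → 1
  ρ[b/g](γ[g; COUNT(*)→f]((σ[g>2](S) ⋈[g=b] R))) → 1
  γ[b; SUM(f)→e](ρ[b/g](γ[g; COUNT(*)→f]((σ[g>2](S) ⋈[g=b] R)))) → 1

== RESULT ==
b | e
9 | 1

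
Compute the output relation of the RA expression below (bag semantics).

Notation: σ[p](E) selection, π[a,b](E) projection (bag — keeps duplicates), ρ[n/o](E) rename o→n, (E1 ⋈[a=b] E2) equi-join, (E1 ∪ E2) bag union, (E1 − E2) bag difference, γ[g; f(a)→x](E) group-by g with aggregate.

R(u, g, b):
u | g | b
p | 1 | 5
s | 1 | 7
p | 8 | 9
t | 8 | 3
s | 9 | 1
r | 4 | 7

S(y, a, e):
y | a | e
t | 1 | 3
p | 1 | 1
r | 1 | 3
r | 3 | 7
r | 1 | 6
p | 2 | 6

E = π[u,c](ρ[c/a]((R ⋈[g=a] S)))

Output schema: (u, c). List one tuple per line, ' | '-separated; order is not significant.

Stepwise |·|:
  R → 6
  S → 6
  (R ⋈[g=a] S) → 8
  ρ[c/a]((R ⋈[g=a] S)) → 8
  π[u,c](ρ[c/a]((R ⋈[g=a] S))) → 8

== RESULT ==
u | c
p | 1
p | 1
p | 1
p | 1
s | 1
s | 1
s | 1
s | 1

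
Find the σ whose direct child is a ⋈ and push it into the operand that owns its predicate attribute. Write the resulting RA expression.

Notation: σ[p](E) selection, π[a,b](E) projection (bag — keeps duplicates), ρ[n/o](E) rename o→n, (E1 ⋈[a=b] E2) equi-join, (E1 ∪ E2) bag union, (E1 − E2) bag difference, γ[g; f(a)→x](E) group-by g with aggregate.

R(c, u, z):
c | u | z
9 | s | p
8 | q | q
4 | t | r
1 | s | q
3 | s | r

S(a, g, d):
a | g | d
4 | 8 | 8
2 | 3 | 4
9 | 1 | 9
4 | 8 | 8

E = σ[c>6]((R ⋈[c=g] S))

σ filters on c, owned by the left side.
E' = (σ[c>6](R) ⋈[c=g] S)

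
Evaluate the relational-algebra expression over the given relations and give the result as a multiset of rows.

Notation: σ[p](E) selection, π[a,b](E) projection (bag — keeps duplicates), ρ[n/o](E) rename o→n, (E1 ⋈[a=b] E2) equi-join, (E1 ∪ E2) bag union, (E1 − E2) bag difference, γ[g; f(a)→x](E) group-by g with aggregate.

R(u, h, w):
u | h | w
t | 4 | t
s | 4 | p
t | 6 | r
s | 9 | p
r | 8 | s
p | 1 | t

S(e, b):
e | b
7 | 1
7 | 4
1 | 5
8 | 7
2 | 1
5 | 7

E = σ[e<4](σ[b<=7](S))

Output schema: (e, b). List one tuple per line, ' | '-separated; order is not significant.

Per-node cardinality:
  S → 6
  σ[b<=7](S) → 6
  σ[e<4](σ[b<=7](S)) → 2

== RESULT ==
e | b
1 | 5
2 | 1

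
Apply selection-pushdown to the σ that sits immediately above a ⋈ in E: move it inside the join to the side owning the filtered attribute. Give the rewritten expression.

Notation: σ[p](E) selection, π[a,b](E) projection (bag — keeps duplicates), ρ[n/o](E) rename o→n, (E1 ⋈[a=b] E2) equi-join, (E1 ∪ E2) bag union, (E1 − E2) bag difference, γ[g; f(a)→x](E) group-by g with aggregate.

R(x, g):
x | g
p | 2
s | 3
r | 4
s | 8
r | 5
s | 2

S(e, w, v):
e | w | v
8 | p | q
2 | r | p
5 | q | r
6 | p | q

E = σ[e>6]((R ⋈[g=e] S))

σ filters on e, owned by the right side.
E' = (R ⋈[g=e] σ[e>6](S))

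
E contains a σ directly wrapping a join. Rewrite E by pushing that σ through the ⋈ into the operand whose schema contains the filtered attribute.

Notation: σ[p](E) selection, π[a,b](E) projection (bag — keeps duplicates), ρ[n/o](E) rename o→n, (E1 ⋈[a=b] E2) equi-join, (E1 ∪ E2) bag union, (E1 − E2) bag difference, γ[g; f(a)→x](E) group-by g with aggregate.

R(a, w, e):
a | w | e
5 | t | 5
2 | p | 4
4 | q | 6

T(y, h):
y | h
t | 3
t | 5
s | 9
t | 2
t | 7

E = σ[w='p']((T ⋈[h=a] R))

σ filters on w, owned by the right side.
E' = (T ⋈[h=a] σ[w='p'](R))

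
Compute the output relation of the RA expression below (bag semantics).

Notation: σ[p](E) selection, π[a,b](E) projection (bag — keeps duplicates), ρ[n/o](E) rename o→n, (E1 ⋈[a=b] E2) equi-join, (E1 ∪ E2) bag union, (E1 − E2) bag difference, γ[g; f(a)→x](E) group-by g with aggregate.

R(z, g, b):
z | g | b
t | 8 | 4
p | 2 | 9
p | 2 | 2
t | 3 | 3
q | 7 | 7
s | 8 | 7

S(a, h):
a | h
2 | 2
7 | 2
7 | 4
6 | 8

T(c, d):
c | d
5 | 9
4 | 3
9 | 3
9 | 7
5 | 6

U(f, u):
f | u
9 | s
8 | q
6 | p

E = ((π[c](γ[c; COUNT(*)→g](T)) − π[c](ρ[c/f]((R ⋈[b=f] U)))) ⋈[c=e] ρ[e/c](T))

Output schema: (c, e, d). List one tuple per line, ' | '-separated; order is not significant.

Subexpression sizes:
  T → 5
  γ[c; COUNT(*)→g](T) → 3
  π[c](γ[c; COUNT(*)→g](T)) → 3
  R → 6
  U → 3
  (R ⋈[b=f] U) → 1
  ρ[c/f]((R ⋈[b=f] U)) → 1
  π[c](ρ[c/f]((R ⋈[b=f] U))) → 1
  (π[c](γ[c; COUNT(*)→g](T)) − π[c](ρ[c/f]((R ⋈[b=f] U)))) → 2
  T → 5
  ρ[e/c](T) → 5
  ((π[c](γ[c; COUNT(*)→g](T)) − π[c](ρ[c/f]((R ⋈[b=f] U)))) ⋈[c=e] ρ[e/c](T)) → 3

== RESULT ==
c | e | d
4 | 4 | 3
5 | 5 | 6
5 | 5 | 9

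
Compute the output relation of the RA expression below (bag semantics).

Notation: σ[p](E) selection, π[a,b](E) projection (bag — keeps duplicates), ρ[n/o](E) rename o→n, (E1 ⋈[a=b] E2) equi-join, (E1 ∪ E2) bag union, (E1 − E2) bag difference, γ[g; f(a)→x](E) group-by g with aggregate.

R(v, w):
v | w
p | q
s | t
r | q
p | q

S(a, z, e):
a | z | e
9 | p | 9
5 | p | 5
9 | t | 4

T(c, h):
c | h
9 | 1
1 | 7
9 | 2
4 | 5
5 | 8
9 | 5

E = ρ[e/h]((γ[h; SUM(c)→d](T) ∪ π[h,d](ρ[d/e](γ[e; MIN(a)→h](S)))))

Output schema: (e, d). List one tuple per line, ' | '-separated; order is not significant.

Subexpression sizes:
  T → 6
  γ[h; SUM(c)→d](T) → 5
  S → 3
  γ[e; MIN(a)→h](S) → 3
  ρ[d/e](γ[e; MIN(a)→h](S)) → 3
  π[h,d](ρ[d/e](γ[e; MIN(a)→h](S))) → 3
  (γ[h; SUM(c)→d](T) ∪ π[h,d](ρ[d/e](γ[e; MIN(a)→h](S)))) → 8
  ρ[e/h]((γ[h; SUM(c)→d](T) ∪ π[h,d](ρ[d/e](γ[e; MIN(a)→h](S))))) → 8

== RESULT ==
e | d
1 | 9
2 | 9
5 | 5
5 | 13
7 | 1
8 | 5
9 | 4
9 | 9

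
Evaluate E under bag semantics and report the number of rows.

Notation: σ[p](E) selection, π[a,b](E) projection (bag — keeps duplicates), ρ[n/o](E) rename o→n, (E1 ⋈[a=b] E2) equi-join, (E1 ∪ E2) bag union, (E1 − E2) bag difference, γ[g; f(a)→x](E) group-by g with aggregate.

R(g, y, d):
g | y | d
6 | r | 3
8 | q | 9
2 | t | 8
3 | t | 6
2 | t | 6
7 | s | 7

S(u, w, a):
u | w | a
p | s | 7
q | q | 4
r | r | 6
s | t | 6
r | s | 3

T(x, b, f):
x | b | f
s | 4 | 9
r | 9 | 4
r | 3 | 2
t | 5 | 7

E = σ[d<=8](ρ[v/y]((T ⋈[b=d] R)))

Stepwise |·|:
  T → 4
  R → 6
  (T ⋈[b=d] R) → 2
  ρ[v/y]((T ⋈[b=d] R)) → 2
  σ[d<=8](ρ[v/y]((T ⋈[b=d] R))) → 1

|E| = 1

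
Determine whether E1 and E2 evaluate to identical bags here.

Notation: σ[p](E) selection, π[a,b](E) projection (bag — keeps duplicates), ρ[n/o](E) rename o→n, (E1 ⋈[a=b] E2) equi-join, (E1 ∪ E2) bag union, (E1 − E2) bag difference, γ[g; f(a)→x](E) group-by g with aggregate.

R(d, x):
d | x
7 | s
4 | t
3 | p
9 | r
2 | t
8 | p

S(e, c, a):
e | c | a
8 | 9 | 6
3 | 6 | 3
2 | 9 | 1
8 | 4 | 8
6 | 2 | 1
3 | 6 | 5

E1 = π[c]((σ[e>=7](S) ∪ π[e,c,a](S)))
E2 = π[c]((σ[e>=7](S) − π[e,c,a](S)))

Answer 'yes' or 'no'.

E1 subexpression sizes:
  S → 6
  σ[e>=7](S) → 2
  S → 6
  π[e,c,a](S) → 6
  (σ[e>=7](S) ∪ π[e,c,a](S)) → 8
  π[c]((σ[e>=7](S) ∪ π[e,c,a](S))) → 8
E2 subexpression sizes:
  S → 6
  σ[e>=7](S) → 2
  S → 6
  π[e,c,a](S) → 6
  (σ[e>=7](S) − π[e,c,a](S)) → 0
  π[c]((σ[e>=7](S) − π[e,c,a](S))) → 0

E1 result:
c
2
4
4
6
6
9
9
9
E2 result:
c
(0 rows)
Witness: (6,) appears 2× in E1 but 0× in E2.

no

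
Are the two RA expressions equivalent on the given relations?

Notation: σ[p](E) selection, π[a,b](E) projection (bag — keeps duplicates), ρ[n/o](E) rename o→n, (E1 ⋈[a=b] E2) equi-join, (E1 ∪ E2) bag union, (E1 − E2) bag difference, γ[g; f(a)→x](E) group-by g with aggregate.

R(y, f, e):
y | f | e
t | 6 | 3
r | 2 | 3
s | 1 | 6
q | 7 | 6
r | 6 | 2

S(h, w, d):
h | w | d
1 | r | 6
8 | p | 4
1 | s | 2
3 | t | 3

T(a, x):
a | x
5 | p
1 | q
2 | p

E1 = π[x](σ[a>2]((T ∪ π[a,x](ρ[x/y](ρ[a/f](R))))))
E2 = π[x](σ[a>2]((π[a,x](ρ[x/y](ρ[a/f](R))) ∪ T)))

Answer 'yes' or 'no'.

E1 per-node cardinality:
  T → 3
  R → 5
  ρ[a/f](R) → 5
  ρ[x/y](ρ[a/f](R)) → 5
  π[a,x](ρ[x/y](ρ[a/f](R))) → 5
  (T ∪ π[a,x](ρ[x/y](ρ[a/f](R)))) → 8
  σ[a>2]((T ∪ π[a,x](ρ[x/y](ρ[a/f](R))))) → 4
  π[x](σ[a>2]((T ∪ π[a,x](ρ[x/y](ρ[a/f](R)))))) → 4
E2 per-node cardinality:
  R → 5
  ρ[a/f](R) → 5
  ρ[x/y](ρ[a/f](R)) → 5
  π[a,x](ρ[x/y](ρ[a/f](R))) → 5
  T → 3
  (π[a,x](ρ[x/y](ρ[a/f](R))) ∪ T) → 8
  σ[a>2]((π[a,x](ρ[x/y](ρ[a/f](R))) ∪ T)) → 4
  π[x](σ[a>2]((π[a,x](ρ[x/y](ρ[a/f](R))) ∪ T))) → 4

E1 and E2 produce the same multiset:
x
p
q
r
t

yes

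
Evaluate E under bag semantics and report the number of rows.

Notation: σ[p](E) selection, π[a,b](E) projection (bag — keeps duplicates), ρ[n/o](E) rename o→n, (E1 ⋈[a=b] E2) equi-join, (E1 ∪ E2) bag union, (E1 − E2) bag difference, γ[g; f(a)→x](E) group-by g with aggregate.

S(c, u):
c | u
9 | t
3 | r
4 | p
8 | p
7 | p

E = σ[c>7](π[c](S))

Per-node cardinality:
  S → 5
  π[c](S) → 5
  σ[c>7](π[c](S)) → 2

|E| = 2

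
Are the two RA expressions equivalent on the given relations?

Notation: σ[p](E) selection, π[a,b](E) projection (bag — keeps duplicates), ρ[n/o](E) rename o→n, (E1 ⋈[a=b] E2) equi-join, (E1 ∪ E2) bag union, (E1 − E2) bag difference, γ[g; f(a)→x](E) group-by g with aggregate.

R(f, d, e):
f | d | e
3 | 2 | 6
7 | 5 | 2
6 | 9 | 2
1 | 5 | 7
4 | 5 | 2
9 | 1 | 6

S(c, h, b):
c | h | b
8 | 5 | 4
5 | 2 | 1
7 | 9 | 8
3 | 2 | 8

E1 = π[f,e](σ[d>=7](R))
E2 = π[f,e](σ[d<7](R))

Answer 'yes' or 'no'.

E1 stepwise |·|:
  R → 6
  σ[d>=7](R) → 1
  π[f,e](σ[d>=7](R)) → 1
E2 stepwise |·|:
  R → 6
  σ[d<7](R) → 5
  π[f,e](σ[d<7](R)) → 5

E1 result:
f | e
6 | 2
E2 result:
f | e
1 | 7
3 | 6
4 | 2
7 | 2
9 | 6
Witness: (6, 2) appears 1× in E1 but 0× in E2.

no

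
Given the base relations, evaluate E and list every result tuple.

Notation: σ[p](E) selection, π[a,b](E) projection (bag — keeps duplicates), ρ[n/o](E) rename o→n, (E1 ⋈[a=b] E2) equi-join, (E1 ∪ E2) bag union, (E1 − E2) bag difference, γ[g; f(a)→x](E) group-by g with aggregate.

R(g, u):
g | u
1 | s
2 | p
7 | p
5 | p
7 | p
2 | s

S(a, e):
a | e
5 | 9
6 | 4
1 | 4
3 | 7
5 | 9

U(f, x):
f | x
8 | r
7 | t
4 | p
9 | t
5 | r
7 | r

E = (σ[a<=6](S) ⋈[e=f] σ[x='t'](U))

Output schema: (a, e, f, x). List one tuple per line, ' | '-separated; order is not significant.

Stepwise |·|:
  S → 5
  σ[a<=6](S) → 5
  U → 6
  σ[x='t'](U) → 2
  (σ[a<=6](S) ⋈[e=f] σ[x='t'](U)) → 3

== RESULT ==
a | e | f | x
3 | 7 | 7 | t
5 | 9 | 9 | t
5 | 9 | 9 | t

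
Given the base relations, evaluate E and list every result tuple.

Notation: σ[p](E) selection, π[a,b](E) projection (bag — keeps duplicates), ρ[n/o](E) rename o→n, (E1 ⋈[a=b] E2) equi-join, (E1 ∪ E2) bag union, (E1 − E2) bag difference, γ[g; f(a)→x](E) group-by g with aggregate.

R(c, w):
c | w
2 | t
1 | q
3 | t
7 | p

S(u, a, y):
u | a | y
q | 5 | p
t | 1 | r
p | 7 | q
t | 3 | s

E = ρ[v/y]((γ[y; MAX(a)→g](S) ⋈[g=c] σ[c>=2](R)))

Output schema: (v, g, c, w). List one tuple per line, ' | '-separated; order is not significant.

Subexpression sizes:
  S → 4
  γ[y; MAX(a)→g](S) → 4
  R → 4
  σ[c>=2](R) → 3
  (γ[y; MAX(a)→g](S) ⋈[g=c] σ[c>=2](R)) → 2
  ρ[v/y]((γ[y; MAX(a)→g](S) ⋈[g=c] σ[c>=2](R))) → 2

== RESULT ==
v | g | c | w
q | 7 | 7 | p
s | 3 | 3 | t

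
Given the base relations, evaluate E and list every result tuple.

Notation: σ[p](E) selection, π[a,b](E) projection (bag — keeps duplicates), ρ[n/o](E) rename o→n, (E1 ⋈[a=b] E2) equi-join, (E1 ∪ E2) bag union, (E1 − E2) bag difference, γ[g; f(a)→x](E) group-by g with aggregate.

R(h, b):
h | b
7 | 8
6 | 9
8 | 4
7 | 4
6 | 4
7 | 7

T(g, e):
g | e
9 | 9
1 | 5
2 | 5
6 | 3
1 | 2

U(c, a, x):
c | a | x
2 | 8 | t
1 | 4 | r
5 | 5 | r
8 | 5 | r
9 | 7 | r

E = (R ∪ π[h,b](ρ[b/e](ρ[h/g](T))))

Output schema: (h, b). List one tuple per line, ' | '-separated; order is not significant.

Per-node cardinality:
  R → 6
  T → 5
  ρ[h/g](T) → 5
  ρ[b/e](ρ[h/g](T)) → 5
  π[h,b](ρ[b/e](ρ[h/g](T))) → 5
  (R ∪ π[h,b](ρ[b/e](ρ[h/g](T)))) → 11

== RESULT ==
h | b
1 | 2
1 | 5
2 | 5
6 | 3
6 | 4
6 | 9
7 | 4
7 | 7
7 | 8
8 | 4
9 | 9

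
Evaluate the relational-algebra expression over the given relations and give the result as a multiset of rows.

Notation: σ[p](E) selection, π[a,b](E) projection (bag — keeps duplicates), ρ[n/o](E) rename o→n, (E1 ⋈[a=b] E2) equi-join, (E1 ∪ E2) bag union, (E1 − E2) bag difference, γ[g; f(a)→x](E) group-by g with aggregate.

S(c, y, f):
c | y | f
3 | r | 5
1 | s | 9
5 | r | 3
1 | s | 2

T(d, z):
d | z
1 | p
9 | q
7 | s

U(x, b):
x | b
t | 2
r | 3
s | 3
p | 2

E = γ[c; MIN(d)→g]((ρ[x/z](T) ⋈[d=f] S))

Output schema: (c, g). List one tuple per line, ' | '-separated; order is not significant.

Row counts bottom-up:
  T → 3
  ρ[x/z](T) → 3
  S → 4
  (ρ[x/z](T) ⋈[d=f] S) → 1
  γ[c; MIN(d)→g]((ρ[x/z](T) ⋈[d=f] S)) → 1

== RESULT ==
c | g
1 | 9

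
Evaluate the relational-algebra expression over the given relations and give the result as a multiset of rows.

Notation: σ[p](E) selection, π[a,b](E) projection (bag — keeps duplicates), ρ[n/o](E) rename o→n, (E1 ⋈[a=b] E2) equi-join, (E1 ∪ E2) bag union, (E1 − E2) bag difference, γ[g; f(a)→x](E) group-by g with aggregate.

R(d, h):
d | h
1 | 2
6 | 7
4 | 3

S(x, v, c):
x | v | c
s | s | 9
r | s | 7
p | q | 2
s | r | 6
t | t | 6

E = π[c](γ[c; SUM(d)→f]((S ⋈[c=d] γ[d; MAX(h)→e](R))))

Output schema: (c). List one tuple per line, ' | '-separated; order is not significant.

Row counts bottom-up:
  S → 5
  R → 3
  γ[d; MAX(h)→e](R) → 3
  (S ⋈[c=d] γ[d; MAX(h)→e](R)) → 2
  γ[c; SUM(d)→f]((S ⋈[c=d] γ[d; MAX(h)→e](R))) → 1
  π[c](γ[c; SUM(d)→f]((S ⋈[c=d] γ[d; MAX(h)→e](R)))) → 1

== RESULT ==
c
6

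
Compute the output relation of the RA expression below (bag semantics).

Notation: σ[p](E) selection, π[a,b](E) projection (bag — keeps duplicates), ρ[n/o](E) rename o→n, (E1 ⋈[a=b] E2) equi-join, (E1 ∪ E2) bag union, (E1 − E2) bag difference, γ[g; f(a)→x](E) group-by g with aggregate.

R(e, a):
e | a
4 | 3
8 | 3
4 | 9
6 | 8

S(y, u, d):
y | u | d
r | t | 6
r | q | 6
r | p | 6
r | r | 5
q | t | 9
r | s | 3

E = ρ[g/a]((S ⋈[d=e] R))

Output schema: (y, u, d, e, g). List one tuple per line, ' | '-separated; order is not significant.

Stepwise |·|:
  S → 6
  R → 4
  (S ⋈[d=e] R) → 3
  ρ[g/a]((S ⋈[d=e] R)) → 3

== RESULT ==
y | u | d | e | g
r | p | 6 | 6 | 8
r | q | 6 | 6 | 8
r | t | 6 | 6 | 8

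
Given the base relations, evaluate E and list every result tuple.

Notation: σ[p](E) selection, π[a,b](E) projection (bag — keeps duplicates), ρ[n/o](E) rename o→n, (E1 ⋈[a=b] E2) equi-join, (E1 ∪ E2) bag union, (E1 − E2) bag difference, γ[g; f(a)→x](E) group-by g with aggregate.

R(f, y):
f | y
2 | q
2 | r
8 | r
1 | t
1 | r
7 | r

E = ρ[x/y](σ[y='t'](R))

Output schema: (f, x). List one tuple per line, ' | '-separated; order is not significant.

Subexpression sizes:
  R → 6
  σ[y='t'](R) → 1
  ρ[x/y](σ[y='t'](R)) → 1

== RESULT ==
f | x
1 | t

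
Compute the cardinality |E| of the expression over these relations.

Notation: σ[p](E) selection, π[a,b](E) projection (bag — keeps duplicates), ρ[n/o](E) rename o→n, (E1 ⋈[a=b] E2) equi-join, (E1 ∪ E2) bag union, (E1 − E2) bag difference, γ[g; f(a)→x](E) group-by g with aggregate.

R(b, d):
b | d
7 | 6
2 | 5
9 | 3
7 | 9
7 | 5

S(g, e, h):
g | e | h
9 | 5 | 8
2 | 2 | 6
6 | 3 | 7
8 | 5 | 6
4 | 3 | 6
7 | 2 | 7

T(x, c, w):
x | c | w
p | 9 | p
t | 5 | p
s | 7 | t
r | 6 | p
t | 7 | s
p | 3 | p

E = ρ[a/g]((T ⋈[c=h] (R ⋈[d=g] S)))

Per-node cardinality:
  T → 6
  R → 5
  S → 6
  (R ⋈[d=g] S) → 2
  (T ⋈[c=h] (R ⋈[d=g] S)) → 2
  ρ[a/g]((T ⋈[c=h] (R ⋈[d=g] S))) → 2

|E| = 2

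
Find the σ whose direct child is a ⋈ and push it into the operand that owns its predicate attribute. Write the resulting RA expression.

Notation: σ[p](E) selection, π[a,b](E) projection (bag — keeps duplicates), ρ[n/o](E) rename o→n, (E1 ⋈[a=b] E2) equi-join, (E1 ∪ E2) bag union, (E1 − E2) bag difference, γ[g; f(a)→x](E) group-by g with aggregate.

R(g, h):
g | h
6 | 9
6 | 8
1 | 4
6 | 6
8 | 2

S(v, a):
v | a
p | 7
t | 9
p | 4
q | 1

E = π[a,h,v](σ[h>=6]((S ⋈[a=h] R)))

σ filters on h, owned by the right side.
E' = π[a,h,v]((S ⋈[a=h] σ[h>=6](R)))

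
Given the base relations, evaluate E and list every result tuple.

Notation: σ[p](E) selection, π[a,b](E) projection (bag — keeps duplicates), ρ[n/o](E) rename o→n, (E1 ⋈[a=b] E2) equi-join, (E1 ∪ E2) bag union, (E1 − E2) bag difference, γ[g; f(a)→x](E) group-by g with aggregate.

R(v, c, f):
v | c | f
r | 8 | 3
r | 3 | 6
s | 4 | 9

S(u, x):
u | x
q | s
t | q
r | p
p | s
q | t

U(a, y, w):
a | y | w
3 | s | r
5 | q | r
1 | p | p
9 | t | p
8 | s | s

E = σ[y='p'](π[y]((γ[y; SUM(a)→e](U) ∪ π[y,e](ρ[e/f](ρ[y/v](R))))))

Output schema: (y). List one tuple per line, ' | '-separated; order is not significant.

Stepwise |·|:
  U → 5
  γ[y; SUM(a)→e](U) → 4
  R → 3
  ρ[y/v](R) → 3
  ρ[e/f](ρ[y/v](R)) → 3
  π[y,e](ρ[e/f](ρ[y/v](R))) → 3
  (γ[y; SUM(a)→e](U) ∪ π[y,e](ρ[e/f](ρ[y/v](R)))) → 7
  π[y]((γ[y; SUM(a)→e](U) ∪ π[y,e](ρ[e/f](ρ[y/v](R))))) → 7
  σ[y='p'](π[y]((γ[y; SUM(a)→e](U) ∪ π[y,e](ρ[e/f](ρ[y/v](R)))))) → 1

== RESULT ==
y
p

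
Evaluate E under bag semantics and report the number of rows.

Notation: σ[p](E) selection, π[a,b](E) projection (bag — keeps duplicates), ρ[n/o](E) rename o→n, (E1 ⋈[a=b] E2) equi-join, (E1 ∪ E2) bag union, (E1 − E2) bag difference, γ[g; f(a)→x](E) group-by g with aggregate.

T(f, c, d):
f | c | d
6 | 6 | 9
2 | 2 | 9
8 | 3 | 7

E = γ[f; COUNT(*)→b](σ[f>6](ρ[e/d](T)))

Subexpression sizes:
  T → 3
  ρ[e/d](T) → 3
  σ[f>6](ρ[e/d](T)) → 1
  γ[f; COUNT(*)→b](σ[f>6](ρ[e/d](T))) → 1

|E| = 1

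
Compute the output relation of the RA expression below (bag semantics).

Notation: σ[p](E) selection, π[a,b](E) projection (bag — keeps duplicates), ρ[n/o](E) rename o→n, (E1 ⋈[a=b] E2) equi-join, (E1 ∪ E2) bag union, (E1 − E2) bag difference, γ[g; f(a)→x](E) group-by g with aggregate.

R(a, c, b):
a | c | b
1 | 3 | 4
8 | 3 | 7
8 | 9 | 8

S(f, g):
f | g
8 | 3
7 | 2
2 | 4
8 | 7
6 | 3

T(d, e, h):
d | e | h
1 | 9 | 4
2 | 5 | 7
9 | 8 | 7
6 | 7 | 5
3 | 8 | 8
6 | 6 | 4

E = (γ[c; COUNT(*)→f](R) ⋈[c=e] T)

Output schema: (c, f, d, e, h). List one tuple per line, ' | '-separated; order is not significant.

Stepwise |·|:
  R → 3
  γ[c; COUNT(*)→f](R) → 2
  T → 6
  (γ[c; COUNT(*)→f](R) ⋈[c=e] T) → 1

== RESULT ==
c | f | d | e | h
9 | 1 | 1 | 9 | 4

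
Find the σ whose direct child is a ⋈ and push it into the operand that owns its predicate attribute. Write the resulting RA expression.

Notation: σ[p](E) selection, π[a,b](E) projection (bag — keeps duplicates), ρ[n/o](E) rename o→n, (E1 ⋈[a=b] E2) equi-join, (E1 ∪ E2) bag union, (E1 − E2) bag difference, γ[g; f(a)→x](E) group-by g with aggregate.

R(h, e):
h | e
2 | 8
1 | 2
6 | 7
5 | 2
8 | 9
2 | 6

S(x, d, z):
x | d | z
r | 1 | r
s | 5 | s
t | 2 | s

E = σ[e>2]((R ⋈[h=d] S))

σ filters on e, owned by the left side.
E' = (σ[e>2](R) ⋈[h=d] S)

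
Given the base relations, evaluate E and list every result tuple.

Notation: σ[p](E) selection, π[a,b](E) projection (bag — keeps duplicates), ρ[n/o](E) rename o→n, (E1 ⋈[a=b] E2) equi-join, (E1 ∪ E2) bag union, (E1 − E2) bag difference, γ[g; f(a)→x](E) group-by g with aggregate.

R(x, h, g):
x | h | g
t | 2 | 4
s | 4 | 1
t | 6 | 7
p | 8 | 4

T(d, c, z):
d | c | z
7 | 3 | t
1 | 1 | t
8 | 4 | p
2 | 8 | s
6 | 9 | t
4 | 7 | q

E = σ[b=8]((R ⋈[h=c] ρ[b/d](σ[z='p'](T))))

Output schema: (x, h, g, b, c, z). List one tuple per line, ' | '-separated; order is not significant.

Row counts bottom-up:
  R → 4
  T → 6
  σ[z='p'](T) → 1
  ρ[b/d](σ[z='p'](T)) → 1
  (R ⋈[h=c] ρ[b/d](σ[z='p'](T))) → 1
  σ[b=8]((R ⋈[h=c] ρ[b/d](σ[z='p'](T)))) → 1

== RESULT ==
x | h | g | b | c | z
s | 4 | 1 | 8 | 4 | p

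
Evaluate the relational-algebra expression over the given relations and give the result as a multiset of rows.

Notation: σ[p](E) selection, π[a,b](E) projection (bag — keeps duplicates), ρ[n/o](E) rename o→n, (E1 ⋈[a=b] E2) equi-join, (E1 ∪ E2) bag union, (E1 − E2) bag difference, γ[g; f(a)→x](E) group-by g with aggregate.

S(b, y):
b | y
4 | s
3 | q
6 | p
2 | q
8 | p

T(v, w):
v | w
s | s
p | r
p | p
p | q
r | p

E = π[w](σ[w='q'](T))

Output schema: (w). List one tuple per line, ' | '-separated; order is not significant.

Subexpression sizes:
  T → 5
  σ[w='q'](T) → 1
  π[w](σ[w='q'](T)) → 1

== RESULT ==
w
q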